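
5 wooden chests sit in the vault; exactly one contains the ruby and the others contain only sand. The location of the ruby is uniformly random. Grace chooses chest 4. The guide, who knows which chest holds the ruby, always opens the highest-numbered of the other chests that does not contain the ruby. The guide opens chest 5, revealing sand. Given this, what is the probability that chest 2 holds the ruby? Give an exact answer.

1/4

Apply Bayes' rule, conditioning on where the ruby actually is.
If it is in any of chests 1, 2, 3, and 4 (prior 1/5 each): chest 5 is the highest-numbered option available, probability 1; weight (1/5)·1 = 1/5 each.
If it is in chest 5 (prior 1/5): the guide opened chest 5, so this case is ruled out; weight (1/5)·0 = 0.
The weights sum to 4/5.
So P(the ruby in chest 2 | the guide opened chest 5) = (1/5) / (4/5) = 1/4.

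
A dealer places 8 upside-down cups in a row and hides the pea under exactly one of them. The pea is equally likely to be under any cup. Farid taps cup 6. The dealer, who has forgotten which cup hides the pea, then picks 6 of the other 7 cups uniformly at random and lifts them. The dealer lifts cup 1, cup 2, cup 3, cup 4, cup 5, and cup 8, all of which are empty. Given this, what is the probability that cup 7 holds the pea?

Because the dealer chose which cups to lift without knowing where the pea is, the choice is independent of the prize location. Learning that none of the 6 opened cups holds the pea simply rules out those 6 locations and leaves the remaining 2 cups still equally likely by symmetry.
So P(the pea under cup 7) = 1/2.

1/2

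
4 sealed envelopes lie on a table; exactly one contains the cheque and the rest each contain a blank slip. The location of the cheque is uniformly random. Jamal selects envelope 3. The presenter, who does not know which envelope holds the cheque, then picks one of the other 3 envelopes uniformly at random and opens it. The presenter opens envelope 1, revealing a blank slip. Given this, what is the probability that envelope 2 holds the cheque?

Apply Bayes' rule, conditioning on where the cheque actually is.
If it is in envelope 1 (prior 1/4): the presenter opened envelope 1, so this case is ruled out; weight (1/4)·0 = 0.
If it is in any of envelopes 2, 3, and 4 (prior 1/4 each): the presenter picks envelope 1 with probability 1/3 regardless, and it is not the prize; weight (1/4)·(1/3) = 1/12 each.
The weights sum to 1/4.
So P(the cheque in envelope 2 | the presenter opened envelope 1) = (1/12) / (1/4) = 1/3.

1/3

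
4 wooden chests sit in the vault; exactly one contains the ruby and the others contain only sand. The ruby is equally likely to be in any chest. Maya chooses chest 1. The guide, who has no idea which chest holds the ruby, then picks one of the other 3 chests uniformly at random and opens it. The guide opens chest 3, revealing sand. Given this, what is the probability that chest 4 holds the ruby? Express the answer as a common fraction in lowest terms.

Apply Bayes' rule, conditioning on where the ruby actually is.
If it is in any of chests 1, 2, and 4 (prior 1/4 each): the guide picks chest 3 with probability 1/3 regardless, and it is not the prize; weight (1/4)·(1/3) = 1/12 each.
If it is in chest 3 (prior 1/4): the guide opened chest 3, so this case is ruled out; weight (1/4)·0 = 0.
The weights sum to 1/4.
So P(the ruby in chest 4 | the guide opened chest 3) = (1/12) / (1/4) = 1/3.

1/3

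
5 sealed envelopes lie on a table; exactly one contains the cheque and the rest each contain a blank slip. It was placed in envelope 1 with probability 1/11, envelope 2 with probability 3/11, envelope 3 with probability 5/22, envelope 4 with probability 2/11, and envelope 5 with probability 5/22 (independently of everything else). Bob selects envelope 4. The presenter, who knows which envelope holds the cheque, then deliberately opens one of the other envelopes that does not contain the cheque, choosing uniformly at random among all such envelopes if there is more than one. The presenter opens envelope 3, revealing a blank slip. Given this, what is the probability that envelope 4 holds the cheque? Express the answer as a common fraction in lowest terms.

Consider each possible location of the cheque in turn.
If it is in envelope 1 (prior 1/11): the presenter has 3 equally likely choices, so probability 1/3; weight (1/11)·(1/3) = 1/33.
If it is in envelope 2 (prior 3/11): the presenter has 3 equally likely choices, so probability 1/3; weight (3/11)·(1/3) = 1/11.
If it is in envelope 3 (prior 5/22): the presenter opened envelope 3, so this case is ruled out; weight (5/22)·0 = 0.
If it is in envelope 4 (prior 2/11): the presenter has 4 equally likely choices, so probability 1/4; weight (2/11)·(1/4) = 1/22.
If it is in envelope 5 (prior 5/22): the presenter has 3 equally likely choices, so probability 1/3; weight (5/22)·(1/3) = 5/66.
The weights sum to 8/33.
So P(the cheque in envelope 4 | the presenter opened envelope 3) = (1/22) / (8/33) = 3/16.

3/16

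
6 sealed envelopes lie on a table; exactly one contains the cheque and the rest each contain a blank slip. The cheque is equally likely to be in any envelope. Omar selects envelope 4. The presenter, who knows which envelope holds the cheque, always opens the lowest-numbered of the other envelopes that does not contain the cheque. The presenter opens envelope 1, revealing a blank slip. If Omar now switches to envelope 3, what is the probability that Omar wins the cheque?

Consider each possible location of the cheque in turn.
If it is in envelope 1 (prior 1/6): the presenter opened envelope 1, so this case is ruled out; weight (1/6)·0 = 0.
If it is in any of envelopes 2, 3, 4, 5, and 6 (prior 1/6 each): envelope 1 is the lowest-numbered option available, probability 1; weight (1/6)·1 = 1/6 each.
The weights sum to 5/6.
So P(the cheque in envelope 3 | the presenter opened envelope 1) = (1/6) / (5/6) = 1/5.

1/5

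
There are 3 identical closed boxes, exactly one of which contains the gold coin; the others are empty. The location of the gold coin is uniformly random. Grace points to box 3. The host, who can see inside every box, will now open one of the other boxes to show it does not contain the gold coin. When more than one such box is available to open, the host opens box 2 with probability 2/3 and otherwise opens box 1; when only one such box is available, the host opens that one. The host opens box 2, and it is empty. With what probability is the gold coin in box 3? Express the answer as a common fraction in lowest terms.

Condition on the true location of the gold coin.
If it is in box 1 (prior 1/3): only box 2 is available, probability 1; weight (1/3)·1 = 1/3.
If it is in box 2 (prior 1/3): the host opened box 2, so this case is ruled out; weight (1/3)·0 = 0.
If it is in box 3 (prior 1/3): box 2 is available, opened with probability 2/3; weight (1/3)·(2/3) = 2/9.
The weights sum to 5/9.
So P(the gold coin in box 3 | the host opened box 2) = (2/9) / (5/9) = 2/5.

2/5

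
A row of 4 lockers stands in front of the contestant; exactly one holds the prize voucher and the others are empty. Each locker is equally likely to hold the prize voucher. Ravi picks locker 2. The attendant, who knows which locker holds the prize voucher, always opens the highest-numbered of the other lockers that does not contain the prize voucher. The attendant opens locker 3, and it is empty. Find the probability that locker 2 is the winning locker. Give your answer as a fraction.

Consider each possible location of the prize voucher in turn.
If it is in either of lockers 1 and 2 (prior 1/4 each): the attendant would have opened locker 4 instead, probability 0; weight (1/4)·0 = 0 each.
If it is in locker 3 (prior 1/4): the attendant opened locker 3, so this case is ruled out; weight (1/4)·0 = 0.
If it is in locker 4 (prior 1/4): locker 3 is the highest-numbered option available, probability 1; weight (1/4)·1 = 1/4.
The weights sum to 1/4.
So P(the prize voucher in locker 2 | the attendant opened locker 3) = 0 / (1/4) = 0.

0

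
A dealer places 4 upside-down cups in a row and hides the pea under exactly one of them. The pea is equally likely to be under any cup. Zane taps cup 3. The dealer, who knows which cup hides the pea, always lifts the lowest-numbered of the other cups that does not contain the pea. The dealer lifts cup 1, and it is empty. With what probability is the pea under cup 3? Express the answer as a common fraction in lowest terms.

1/3

Condition on the true location of the pea.
If it is under cup 1 (prior 1/4): the dealer opened cup 1, so this case is ruled out; weight (1/4)·0 = 0.
If it is under any of cups 2, 3, and 4 (prior 1/4 each): cup 1 is the lowest-numbered option available, probability 1; weight (1/4)·1 = 1/4 each.
The weights sum to 3/4.
So P(the pea under cup 3 | the dealer opened cup 1) = (1/4) / (3/4) = 1/3.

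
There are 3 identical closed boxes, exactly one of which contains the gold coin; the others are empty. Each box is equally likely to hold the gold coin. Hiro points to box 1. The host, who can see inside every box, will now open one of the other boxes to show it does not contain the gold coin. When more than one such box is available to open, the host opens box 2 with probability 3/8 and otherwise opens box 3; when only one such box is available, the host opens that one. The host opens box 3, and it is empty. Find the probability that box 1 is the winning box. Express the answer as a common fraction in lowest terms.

Apply Bayes' rule, conditioning on where the gold coin actually is.
If it is in box 1 (prior 1/3): box 2 is available but not opened, probability 5/8; weight (1/3)·(5/8) = 5/24.
If it is in box 2 (prior 1/3): only box 3 is available, probability 1; weight (1/3)·1 = 1/3.
If it is in box 3 (prior 1/3): the host opened box 3, so this case is ruled out; weight (1/3)·0 = 0.
The weights sum to 13/24.
So P(the gold coin in box 1 | the host opened box 3) = (5/24) / (13/24) = 5/13.

5/13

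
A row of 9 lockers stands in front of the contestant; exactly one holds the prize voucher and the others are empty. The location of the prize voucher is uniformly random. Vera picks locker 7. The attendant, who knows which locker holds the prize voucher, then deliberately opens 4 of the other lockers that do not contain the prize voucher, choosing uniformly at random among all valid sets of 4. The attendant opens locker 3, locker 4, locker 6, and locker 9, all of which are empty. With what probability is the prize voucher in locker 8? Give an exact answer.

2/9

Consider each possible location of the prize voucher in turn.
If it is in any of lockers 1, 2, 5, and 8 (prior 1/9 each): the attendant has 35 equally likely choices, so probability 1/35; weight (1/9)·(1/35) = 1/315 each.
If it is in any of lockers 3, 4, 6, and 9 (prior 1/9 each): that locker was opened and seen not to hold the prize — ruled out; weight (1/9)·0 = 0 each.
If it is in locker 7 (prior 1/9): the attendant has 70 equally likely choices, so probability 1/70; weight (1/9)·(1/70) = 1/630.
The weights sum to 1/70.
So P(the prize voucher in locker 8 | the attendant opened locker 3, locker 4, locker 6, and locker 9) = (1/315) / (1/70) = 2/9.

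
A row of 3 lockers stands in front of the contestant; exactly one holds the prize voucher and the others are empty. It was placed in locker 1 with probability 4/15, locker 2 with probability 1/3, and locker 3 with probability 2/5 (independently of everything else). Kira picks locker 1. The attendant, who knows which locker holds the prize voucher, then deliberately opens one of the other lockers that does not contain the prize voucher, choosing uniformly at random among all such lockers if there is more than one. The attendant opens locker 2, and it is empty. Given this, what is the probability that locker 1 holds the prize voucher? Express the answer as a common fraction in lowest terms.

Condition on the true location of the prize voucher.
If it is in locker 1 (prior 4/15): the attendant has 2 equally likely choices, so probability 1/2; weight (4/15)·(1/2) = 2/15.
If it is in locker 2 (prior 1/3): the attendant opened locker 2, so this case is ruled out; weight (1/3)·0 = 0.
If it is in locker 3 (prior 2/5): the attendant has no choice, probability 1; weight (2/5)·1 = 2/5.
The weights sum to 8/15.
So P(the prize voucher in locker 1 | the attendant opened locker 2) = (2/15) / (8/15) = 1/4.

1/4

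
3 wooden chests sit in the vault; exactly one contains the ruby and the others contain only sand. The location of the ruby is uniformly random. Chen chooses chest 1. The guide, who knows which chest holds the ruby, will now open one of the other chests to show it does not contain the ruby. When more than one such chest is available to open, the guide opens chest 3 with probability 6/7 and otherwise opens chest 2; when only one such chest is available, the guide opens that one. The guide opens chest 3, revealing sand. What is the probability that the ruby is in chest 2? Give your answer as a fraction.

7/13

Condition on the true location of the ruby.
If it is in chest 1 (prior 1/3): chest 3 is available, opened with probability 6/7; weight (1/3)·(6/7) = 2/7.
If it is in chest 2 (prior 1/3): only chest 3 is available, probability 1; weight (1/3)·1 = 1/3.
If it is in chest 3 (prior 1/3): the guide opened chest 3, so this case is ruled out; weight (1/3)·0 = 0.
The weights sum to 13/21.
So P(the ruby in chest 2 | the guide opened chest 3) = (1/3) / (13/21) = 7/13.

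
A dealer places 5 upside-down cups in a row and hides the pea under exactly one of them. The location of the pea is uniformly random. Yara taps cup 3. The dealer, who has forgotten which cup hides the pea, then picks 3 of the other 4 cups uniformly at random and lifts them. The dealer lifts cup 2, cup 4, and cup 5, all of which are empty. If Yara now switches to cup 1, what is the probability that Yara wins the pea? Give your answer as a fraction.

Condition on the true location of the pea.
If it is under either of cups 1 and 3 (prior 1/5 each): the dealer picks exactly this set with probability 1/4 regardless, and none is the prize; weight (1/5)·(1/4) = 1/20 each.
If it is under any of cups 2, 4, and 5 (prior 1/5 each): that cup was opened and seen not to hold the prize — ruled out; weight (1/5)·0 = 0 each.
The weights sum to 1/10.
So P(the pea under cup 1 | the dealer opened cup 2, cup 4, and cup 5) = (1/20) / (1/10) = 1/2.

1/2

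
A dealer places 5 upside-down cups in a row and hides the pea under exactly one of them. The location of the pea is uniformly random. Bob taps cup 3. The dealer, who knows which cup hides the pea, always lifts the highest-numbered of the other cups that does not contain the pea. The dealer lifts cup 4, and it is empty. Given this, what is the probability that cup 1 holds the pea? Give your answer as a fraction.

0

Apply Bayes' rule, conditioning on where the pea actually is.
If it is under any of cups 1, 2, and 3 (prior 1/5 each): the dealer would have opened cup 5 instead, probability 0; weight (1/5)·0 = 0 each.
If it is under cup 4 (prior 1/5): the dealer opened cup 4, so this case is ruled out; weight (1/5)·0 = 0.
If it is under cup 5 (prior 1/5): cup 4 is the highest-numbered option available, probability 1; weight (1/5)·1 = 1/5.
The weights sum to 1/5.
So P(the pea under cup 1 | the dealer opened cup 4) = 0 / (1/5) = 0.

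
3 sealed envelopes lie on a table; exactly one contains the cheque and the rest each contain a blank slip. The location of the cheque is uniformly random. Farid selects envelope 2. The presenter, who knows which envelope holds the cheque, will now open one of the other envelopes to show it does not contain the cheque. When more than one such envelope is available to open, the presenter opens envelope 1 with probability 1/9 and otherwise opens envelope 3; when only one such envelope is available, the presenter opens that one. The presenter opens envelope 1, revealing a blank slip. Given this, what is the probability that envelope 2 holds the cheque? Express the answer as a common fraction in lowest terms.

Apply Bayes' rule, conditioning on where the cheque actually is.
If it is in envelope 1 (prior 1/3): the presenter opened envelope 1, so this case is ruled out; weight (1/3)·0 = 0.
If it is in envelope 2 (prior 1/3): envelope 1 is available, opened with probability 1/9; weight (1/3)·(1/9) = 1/27.
If it is in envelope 3 (prior 1/3): only envelope 1 is available, probability 1; weight (1/3)·1 = 1/3.
The weights sum to 10/27.
So P(the cheque in envelope 2 | the presenter opened envelope 1) = (1/27) / (10/27) = 1/10.

1/10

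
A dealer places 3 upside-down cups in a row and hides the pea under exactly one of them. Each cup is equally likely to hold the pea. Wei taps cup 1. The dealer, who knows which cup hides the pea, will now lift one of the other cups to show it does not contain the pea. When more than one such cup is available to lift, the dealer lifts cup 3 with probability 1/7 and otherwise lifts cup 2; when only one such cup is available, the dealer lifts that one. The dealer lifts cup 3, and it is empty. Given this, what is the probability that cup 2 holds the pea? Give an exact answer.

Condition on the true location of the pea.
If it is under cup 1 (prior 1/3): cup 3 is available, opened with probability 1/7; weight (1/3)·(1/7) = 1/21.
If it is under cup 2 (prior 1/3): only cup 3 is available, probability 1; weight (1/3)·1 = 1/3.
If it is under cup 3 (prior 1/3): the dealer opened cup 3, so this case is ruled out; weight (1/3)·0 = 0.
The weights sum to 8/21.
So P(the pea under cup 2 | the dealer opened cup 3) = (1/3) / (8/21) = 7/8.

7/8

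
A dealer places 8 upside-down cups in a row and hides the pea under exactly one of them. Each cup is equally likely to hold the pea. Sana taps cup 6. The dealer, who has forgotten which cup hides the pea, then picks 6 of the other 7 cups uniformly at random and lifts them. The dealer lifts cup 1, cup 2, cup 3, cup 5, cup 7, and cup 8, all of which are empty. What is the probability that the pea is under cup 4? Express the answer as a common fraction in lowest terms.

1/2

Condition on the true location of the pea.
If it is under any of cups 1, 2, 3, 5, 7, and 8 (prior 1/8 each): that cup was opened and seen not to hold the prize — ruled out; weight (1/8)·0 = 0 each.
If it is under either of cups 4 and 6 (prior 1/8 each): the dealer picks exactly this set with probability 1/7 regardless, and none is the prize; weight (1/8)·(1/7) = 1/56 each.
The weights sum to 1/28.
So P(the pea under cup 4 | the dealer opened cup 1, cup 2, cup 3, cup 5, cup 7, and cup 8) = (1/56) / (1/28) = 1/2.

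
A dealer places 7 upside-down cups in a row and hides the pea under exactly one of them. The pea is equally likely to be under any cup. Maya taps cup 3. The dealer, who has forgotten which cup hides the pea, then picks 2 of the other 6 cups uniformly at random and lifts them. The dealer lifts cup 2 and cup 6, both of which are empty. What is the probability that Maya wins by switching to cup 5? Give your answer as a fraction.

Because the dealer chose which cups to lift without knowing where the pea is, the choice is independent of the prize location. Learning that none of the 2 opened cups holds the pea simply rules out those 2 locations and leaves the remaining 5 cups still equally likely by symmetry.
So P(the pea under cup 5) = 1/5.

1/5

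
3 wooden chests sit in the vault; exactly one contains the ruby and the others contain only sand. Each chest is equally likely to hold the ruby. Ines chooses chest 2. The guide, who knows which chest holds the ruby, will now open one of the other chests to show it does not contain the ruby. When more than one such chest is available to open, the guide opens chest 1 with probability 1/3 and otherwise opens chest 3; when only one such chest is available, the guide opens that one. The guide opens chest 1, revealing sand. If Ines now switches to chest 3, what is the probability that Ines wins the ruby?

Consider each possible location of the ruby in turn.
If it is in chest 1 (prior 1/3): the guide opened chest 1, so this case is ruled out; weight (1/3)·0 = 0.
If it is in chest 2 (prior 1/3): chest 1 is available, opened with probability 1/3; weight (1/3)·(1/3) = 1/9.
If it is in chest 3 (prior 1/3): only chest 1 is available, probability 1; weight (1/3)·1 = 1/3.
The weights sum to 4/9.
So P(the ruby in chest 3 | the guide opened chest 1) = (1/3) / (4/9) = 3/4.

3/4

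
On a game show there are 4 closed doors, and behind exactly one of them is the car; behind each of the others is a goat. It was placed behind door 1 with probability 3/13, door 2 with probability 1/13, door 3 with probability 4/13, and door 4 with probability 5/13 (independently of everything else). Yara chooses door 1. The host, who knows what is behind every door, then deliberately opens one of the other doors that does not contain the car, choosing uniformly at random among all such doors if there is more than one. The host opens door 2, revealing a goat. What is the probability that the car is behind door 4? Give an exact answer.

Condition on the true location of the car.
If it is behind door 1 (prior 3/13): the host has 3 equally likely choices, so probability 1/3; weight (3/13)·(1/3) = 1/13.
If it is behind door 2 (prior 1/13): the host opened door 2, so this case is ruled out; weight (1/13)·0 = 0.
If it is behind door 3 (prior 4/13): the host has 2 equally likely choices, so probability 1/2; weight (4/13)·(1/2) = 2/13.
If it is behind door 4 (prior 5/13): the host has 2 equally likely choices, so probability 1/2; weight (5/13)·(1/2) = 5/26.
The weights sum to 11/26.
So P(the car behind door 4 | the host opened door 2) = (5/26) / (11/26) = 5/11.

5/11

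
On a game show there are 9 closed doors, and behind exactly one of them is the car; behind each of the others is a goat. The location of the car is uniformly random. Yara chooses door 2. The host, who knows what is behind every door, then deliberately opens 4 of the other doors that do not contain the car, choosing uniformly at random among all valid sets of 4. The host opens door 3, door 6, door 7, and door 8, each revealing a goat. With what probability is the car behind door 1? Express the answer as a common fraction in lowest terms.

Consider each possible location of the car in turn.
If it is behind any of doors 1, 4, 5, and 9 (prior 1/9 each): the host has 35 equally likely choices, so probability 1/35; weight (1/9)·(1/35) = 1/315 each.
If it is behind door 2 (prior 1/9): the host has 70 equally likely choices, so probability 1/70; weight (1/9)·(1/70) = 1/630.
If it is behind any of doors 3, 6, 7, and 8 (prior 1/9 each): that door was opened and seen not to hold the prize — ruled out; weight (1/9)·0 = 0 each.
The weights sum to 1/70.
So P(the car behind door 1 | the host opened door 3, door 6, door 7, and door 8) = (1/315) / (1/70) = 2/9.

2/9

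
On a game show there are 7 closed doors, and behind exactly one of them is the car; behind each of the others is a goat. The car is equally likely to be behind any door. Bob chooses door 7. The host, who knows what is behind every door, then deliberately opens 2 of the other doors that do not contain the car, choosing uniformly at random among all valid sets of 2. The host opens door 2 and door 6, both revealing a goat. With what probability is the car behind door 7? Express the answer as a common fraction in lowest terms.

1/7

Condition on the true location of the car.
If it is behind any of doors 1, 3, 4, and 5 (prior 1/7 each): the host has 10 equally likely choices, so probability 1/10; weight (1/7)·(1/10) = 1/70 each.
If it is behind either of doors 2 and 6 (prior 1/7 each): that door was opened and seen not to hold the prize — ruled out; weight (1/7)·0 = 0 each.
If it is behind door 7 (prior 1/7): the host has 15 equally likely choices, so probability 1/15; weight (1/7)·(1/15) = 1/105.
The weights sum to 1/15.
So P(the car behind door 7 | the host opened door 2 and door 6) = (1/105) / (1/15) = 1/7.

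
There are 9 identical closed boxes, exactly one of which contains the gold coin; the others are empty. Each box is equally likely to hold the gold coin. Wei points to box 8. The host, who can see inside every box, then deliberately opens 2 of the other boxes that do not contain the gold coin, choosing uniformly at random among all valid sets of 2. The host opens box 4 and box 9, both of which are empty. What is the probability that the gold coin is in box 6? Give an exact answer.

4/27

Apply Bayes' rule, conditioning on where the gold coin actually is.
If it is in any of boxes 1, 2, 3, 5, 6, and 7 (prior 1/9 each): the host has 21 equally likely choices, so probability 1/21; weight (1/9)·(1/21) = 1/189 each.
If it is in either of boxes 4 and 9 (prior 1/9 each): that box was opened and seen not to hold the prize — ruled out; weight (1/9)·0 = 0 each.
If it is in box 8 (prior 1/9): the host has 28 equally likely choices, so probability 1/28; weight (1/9)·(1/28) = 1/252.
The weights sum to 1/28.
So P(the gold coin in box 6 | the host opened box 4 and box 9) = (1/189) / (1/28) = 4/27.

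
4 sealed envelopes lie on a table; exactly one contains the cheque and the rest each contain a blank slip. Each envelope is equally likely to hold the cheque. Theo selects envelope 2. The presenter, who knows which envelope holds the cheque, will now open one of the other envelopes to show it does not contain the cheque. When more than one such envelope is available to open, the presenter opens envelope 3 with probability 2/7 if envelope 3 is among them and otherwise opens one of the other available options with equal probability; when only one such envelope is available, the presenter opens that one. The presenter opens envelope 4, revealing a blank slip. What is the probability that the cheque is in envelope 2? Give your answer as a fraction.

Consider each possible location of the cheque in turn.
If it is in envelope 1 (prior 1/4): envelope 3 is available but not opened, probability 5/7; weight (1/4)·(5/7) = 5/28.
If it is in envelope 2 (prior 1/4): envelope 3 is available but not opened; envelope 4 gets probability (1 − 2/7)/2 = 5/14; weight (1/4)·(5/14) = 5/56.
If it is in envelope 3 (prior 1/4): envelope 3 holds the prize so is unavailable; the presenter chooses uniformly among the 2 others, probability 1/2; weight (1/4)·(1/2) = 1/8.
If it is in envelope 4 (prior 1/4): the presenter opened envelope 4, so this case is ruled out; weight (1/4)·0 = 0.
The weights sum to 11/28.
So P(the cheque in envelope 2 | the presenter opened envelope 4) = (5/56) / (11/28) = 5/22.

5/22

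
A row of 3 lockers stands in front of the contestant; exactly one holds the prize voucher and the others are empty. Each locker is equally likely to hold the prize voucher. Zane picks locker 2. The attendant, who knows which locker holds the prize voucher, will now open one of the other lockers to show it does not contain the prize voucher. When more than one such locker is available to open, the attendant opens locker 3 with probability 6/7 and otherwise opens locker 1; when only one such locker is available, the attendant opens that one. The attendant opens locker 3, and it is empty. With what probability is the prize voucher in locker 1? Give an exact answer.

Condition on the true location of the prize voucher.
If it is in locker 1 (prior 1/3): only locker 3 is available, probability 1; weight (1/3)·1 = 1/3.
If it is in locker 2 (prior 1/3): locker 3 is available, opened with probability 6/7; weight (1/3)·(6/7) = 2/7.
If it is in locker 3 (prior 1/3): the attendant opened locker 3, so this case is ruled out; weight (1/3)·0 = 0.
The weights sum to 13/21.
So P(the prize voucher in locker 1 | the attendant opened locker 3) = (1/3) / (13/21) = 7/13.

7/13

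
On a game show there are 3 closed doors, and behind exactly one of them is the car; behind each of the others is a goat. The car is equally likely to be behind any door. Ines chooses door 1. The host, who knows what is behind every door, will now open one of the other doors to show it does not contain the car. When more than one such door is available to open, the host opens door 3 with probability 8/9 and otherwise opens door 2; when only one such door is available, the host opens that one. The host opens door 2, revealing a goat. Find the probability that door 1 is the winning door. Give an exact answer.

Consider each possible location of the car in turn.
If it is behind door 1 (prior 1/3): door 3 is available but not opened, probability 1/9; weight (1/3)·(1/9) = 1/27.
If it is behind door 2 (prior 1/3): the host opened door 2, so this case is ruled out; weight (1/3)·0 = 0.
If it is behind door 3 (prior 1/3): only door 2 is available, probability 1; weight (1/3)·1 = 1/3.
The weights sum to 10/27.
So P(the car behind door 1 | the host opened door 2) = (1/27) / (10/27) = 1/10.

1/10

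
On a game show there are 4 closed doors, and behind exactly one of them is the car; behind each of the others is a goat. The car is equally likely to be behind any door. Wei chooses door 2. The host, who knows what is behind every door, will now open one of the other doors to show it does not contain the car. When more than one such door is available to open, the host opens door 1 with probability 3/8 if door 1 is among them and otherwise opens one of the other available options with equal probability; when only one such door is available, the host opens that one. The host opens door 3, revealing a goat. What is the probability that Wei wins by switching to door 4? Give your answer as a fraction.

Consider each possible location of the car in turn.
If it is behind door 1 (prior 1/4): door 1 holds the prize so is unavailable; the host chooses uniformly among the 2 others, probability 1/2; weight (1/4)·(1/2) = 1/8.
If it is behind door 2 (prior 1/4): door 1 is available but not opened; door 3 gets probability (1 − 3/8)/2 = 5/16; weight (1/4)·(5/16) = 5/64.
If it is behind door 3 (prior 1/4): the host opened door 3, so this case is ruled out; weight (1/4)·0 = 0.
If it is behind door 4 (prior 1/4): door 1 is available but not opened, probability 5/8; weight (1/4)·(5/8) = 5/32.
The weights sum to 23/64.
So P(the car behind door 4 | the host opened door 3) = (5/32) / (23/64) = 10/23.

10/23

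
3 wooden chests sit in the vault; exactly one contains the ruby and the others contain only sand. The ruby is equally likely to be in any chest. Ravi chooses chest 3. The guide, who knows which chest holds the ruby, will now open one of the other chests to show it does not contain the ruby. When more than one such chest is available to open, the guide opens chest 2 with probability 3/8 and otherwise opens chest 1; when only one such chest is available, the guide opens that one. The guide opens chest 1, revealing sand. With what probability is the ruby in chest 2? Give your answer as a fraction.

Condition on the true location of the ruby.
If it is in chest 1 (prior 1/3): the guide opened chest 1, so this case is ruled out; weight (1/3)·0 = 0.
If it is in chest 2 (prior 1/3): only chest 1 is available, probability 1; weight (1/3)·1 = 1/3.
If it is in chest 3 (prior 1/3): chest 2 is available but not opened, probability 5/8; weight (1/3)·(5/8) = 5/24.
The weights sum to 13/24.
So P(the ruby in chest 2 | the guide opened chest 1) = (1/3) / (13/24) = 8/13.

8/13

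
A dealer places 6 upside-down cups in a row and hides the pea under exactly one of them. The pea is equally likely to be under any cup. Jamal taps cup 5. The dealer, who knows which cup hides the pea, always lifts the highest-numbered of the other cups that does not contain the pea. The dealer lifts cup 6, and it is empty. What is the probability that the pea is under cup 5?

1/5

Apply Bayes' rule, conditioning on where the pea actually is.
If it is under any of cups 1, 2, 3, 4, and 5 (prior 1/6 each): cup 6 is the highest-numbered option available, probability 1; weight (1/6)·1 = 1/6 each.
If it is under cup 6 (prior 1/6): the dealer opened cup 6, so this case is ruled out; weight (1/6)·0 = 0.
The weights sum to 5/6.
So P(the pea under cup 5 | the dealer opened cup 6) = (1/6) / (5/6) = 1/5.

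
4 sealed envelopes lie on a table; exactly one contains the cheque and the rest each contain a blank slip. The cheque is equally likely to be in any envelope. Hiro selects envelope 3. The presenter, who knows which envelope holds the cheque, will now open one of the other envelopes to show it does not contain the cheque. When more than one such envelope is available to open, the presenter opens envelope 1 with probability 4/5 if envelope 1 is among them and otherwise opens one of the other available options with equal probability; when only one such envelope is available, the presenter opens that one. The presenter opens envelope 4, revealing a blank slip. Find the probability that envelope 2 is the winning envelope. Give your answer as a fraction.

Consider each possible location of the cheque in turn.
If it is in envelope 1 (prior 1/4): envelope 1 holds the prize so is unavailable; the presenter chooses uniformly among the 2 others, probability 1/2; weight (1/4)·(1/2) = 1/8.
If it is in envelope 2 (prior 1/4): envelope 1 is available but not opened, probability 1/5; weight (1/4)·(1/5) = 1/20.
If it is in envelope 3 (prior 1/4): envelope 1 is available but not opened; envelope 4 gets probability (1 − 4/5)/2 = 1/10; weight (1/4)·(1/10) = 1/40.
If it is in envelope 4 (prior 1/4): the presenter opened envelope 4, so this case is ruled out; weight (1/4)·0 = 0.
The weights sum to 1/5.
So P(the cheque in envelope 2 | the presenter opened envelope 4) = (1/20) / (1/5) = 1/4.

1/4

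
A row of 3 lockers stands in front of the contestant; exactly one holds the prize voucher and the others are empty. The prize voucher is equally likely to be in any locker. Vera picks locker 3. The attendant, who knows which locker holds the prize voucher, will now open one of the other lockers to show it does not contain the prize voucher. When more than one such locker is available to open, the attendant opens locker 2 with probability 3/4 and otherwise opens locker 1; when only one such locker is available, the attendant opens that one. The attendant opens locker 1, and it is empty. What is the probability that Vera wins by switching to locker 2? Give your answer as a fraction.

4/5

Apply Bayes' rule, conditioning on where the prize voucher actually is.
If it is in locker 1 (prior 1/3): the attendant opened locker 1, so this case is ruled out; weight (1/3)·0 = 0.
If it is in locker 2 (prior 1/3): only locker 1 is available, probability 1; weight (1/3)·1 = 1/3.
If it is in locker 3 (prior 1/3): locker 2 is available but not opened, probability 1/4; weight (1/3)·(1/4) = 1/12.
The weights sum to 5/12.
So P(the prize voucher in locker 2 | the attendant opened locker 1) = (1/3) / (5/12) = 4/5.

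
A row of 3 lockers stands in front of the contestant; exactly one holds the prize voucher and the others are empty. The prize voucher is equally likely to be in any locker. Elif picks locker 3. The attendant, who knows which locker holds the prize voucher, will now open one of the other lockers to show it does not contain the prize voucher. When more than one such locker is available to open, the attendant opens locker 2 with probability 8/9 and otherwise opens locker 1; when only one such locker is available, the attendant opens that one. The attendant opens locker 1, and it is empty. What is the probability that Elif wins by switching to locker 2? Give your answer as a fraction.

Consider each possible location of the prize voucher in turn.
If it is in locker 1 (prior 1/3): the attendant opened locker 1, so this case is ruled out; weight (1/3)·0 = 0.
If it is in locker 2 (prior 1/3): only locker 1 is available, probability 1; weight (1/3)·1 = 1/3.
If it is in locker 3 (prior 1/3): locker 2 is available but not opened, probability 1/9; weight (1/3)·(1/9) = 1/27.
The weights sum to 10/27.
So P(the prize voucher in locker 2 | the attendant opened locker 1) = (1/3) / (10/27) = 9/10.

9/10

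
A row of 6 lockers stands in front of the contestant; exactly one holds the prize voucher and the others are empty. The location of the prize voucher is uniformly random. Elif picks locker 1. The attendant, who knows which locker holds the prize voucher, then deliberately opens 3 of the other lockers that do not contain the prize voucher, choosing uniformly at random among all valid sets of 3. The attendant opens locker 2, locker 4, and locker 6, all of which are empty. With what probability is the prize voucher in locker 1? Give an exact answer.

Apply Bayes' rule, conditioning on where the prize voucher actually is.
If it is in locker 1 (prior 1/6): the attendant has 10 equally likely choices, so probability 1/10; weight (1/6)·(1/10) = 1/60.
If it is in any of lockers 2, 4, and 6 (prior 1/6 each): that locker was opened and seen not to hold the prize — ruled out; weight (1/6)·0 = 0 each.
If it is in either of lockers 3 and 5 (prior 1/6 each): the attendant has 4 equally likely choices, so probability 1/4; weight (1/6)·(1/4) = 1/24 each.
The weights sum to 1/10.
So P(the prize voucher in locker 1 | the attendant opened locker 2, locker 4, and locker 6) = (1/60) / (1/10) = 1/6.

1/6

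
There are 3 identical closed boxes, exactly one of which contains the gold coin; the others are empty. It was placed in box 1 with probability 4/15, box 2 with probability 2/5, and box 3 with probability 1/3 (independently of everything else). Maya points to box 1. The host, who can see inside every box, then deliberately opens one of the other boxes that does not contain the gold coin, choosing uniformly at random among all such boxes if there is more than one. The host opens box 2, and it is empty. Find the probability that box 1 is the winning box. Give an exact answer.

Consider each possible location of the gold coin in turn.
If it is in box 1 (prior 4/15): the host has 2 equally likely choices, so probability 1/2; weight (4/15)·(1/2) = 2/15.
If it is in box 2 (prior 2/5): the host opened box 2, so this case is ruled out; weight (2/5)·0 = 0.
If it is in box 3 (prior 1/3): the host has no choice, probability 1; weight (1/3)·1 = 1/3.
The weights sum to 7/15.
So P(the gold coin in box 1 | the host opened box 2) = (2/15) / (7/15) = 2/7.

2/7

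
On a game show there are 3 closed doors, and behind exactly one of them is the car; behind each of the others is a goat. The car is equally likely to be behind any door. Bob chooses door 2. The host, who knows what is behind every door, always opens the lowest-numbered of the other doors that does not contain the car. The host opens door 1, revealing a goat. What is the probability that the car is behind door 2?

1/2

Apply Bayes' rule, conditioning on where the car actually is.
If it is behind door 1 (prior 1/3): the host opened door 1, so this case is ruled out; weight (1/3)·0 = 0.
If it is behind either of doors 2 and 3 (prior 1/3 each): door 1 is the lowest-numbered option available, probability 1; weight (1/3)·1 = 1/3 each.
The weights sum to 2/3.
So P(the car behind door 2 | the host opened door 1) = (1/3) / (2/3) = 1/2.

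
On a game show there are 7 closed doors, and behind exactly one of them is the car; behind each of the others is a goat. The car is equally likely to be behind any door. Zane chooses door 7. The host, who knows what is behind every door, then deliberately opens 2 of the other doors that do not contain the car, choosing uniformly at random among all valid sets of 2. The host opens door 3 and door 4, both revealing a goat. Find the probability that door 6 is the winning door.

3/14

Consider each possible location of the car in turn.
If it is behind any of doors 1, 2, 5, and 6 (prior 1/7 each): the host has 10 equally likely choices, so probability 1/10; weight (1/7)·(1/10) = 1/70 each.
If it is behind either of doors 3 and 4 (prior 1/7 each): that door was opened and seen not to hold the prize — ruled out; weight (1/7)·0 = 0 each.
If it is behind door 7 (prior 1/7): the host has 15 equally likely choices, so probability 1/15; weight (1/7)·(1/15) = 1/105.
The weights sum to 1/15.
So P(the car behind door 6 | the host opened door 3 and door 4) = (1/70) / (1/15) = 3/14.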